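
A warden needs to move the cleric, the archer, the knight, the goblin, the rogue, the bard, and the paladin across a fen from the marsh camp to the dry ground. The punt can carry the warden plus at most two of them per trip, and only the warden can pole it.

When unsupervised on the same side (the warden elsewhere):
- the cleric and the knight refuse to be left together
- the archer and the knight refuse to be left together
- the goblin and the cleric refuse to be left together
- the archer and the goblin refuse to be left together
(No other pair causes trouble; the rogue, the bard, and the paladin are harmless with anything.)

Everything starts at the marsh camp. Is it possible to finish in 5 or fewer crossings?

No

Counting alone: the warden can take at most 2 across per trip to the dry ground, so moving all 7 needs at least 4 loaded trips out, with a return between consecutive ones — at least 7 crossings.
Since 5 < 7, 5 crossings cannot be enough. (The shortest complete plan in fact takes 7:)
1. Warden goes to the dry ground with the archer and the cleric.  [the marsh camp: the bard, the goblin, the knight, the paladin, the rogue | the dry ground: the archer, the cleric]
2. Warden goes back to the marsh camp alone.  [the marsh camp: the bard, the goblin, the knight, the paladin, the rogue | the dry ground: the archer, the cleric]
3. Warden goes to the dry ground with the rogue.  [the marsh camp: the bard, the goblin, the knight, the paladin | the dry ground: the archer, the cleric, the rogue]
4. Warden goes back to the marsh camp alone.  [the marsh camp: the bard, the goblin, the knight, the paladin | the dry ground: the archer, the cleric, the rogue]
5. Warden goes to the dry ground with the bard and the paladin.  [the marsh camp: the goblin, the knight | the dry ground: the archer, the bard, the cleric, the paladin, the rogue]
6. Warden goes back to the marsh camp alone.  [the marsh camp: the goblin, the knight | the dry ground: the archer, the bard, the cleric, the paladin, the rogue]
7. Warden goes to the dry ground with the goblin and the knight.  [the marsh camp: — | the dry ground: the archer, the bard, the cleric, the goblin, the knight, the paladin, the rogue]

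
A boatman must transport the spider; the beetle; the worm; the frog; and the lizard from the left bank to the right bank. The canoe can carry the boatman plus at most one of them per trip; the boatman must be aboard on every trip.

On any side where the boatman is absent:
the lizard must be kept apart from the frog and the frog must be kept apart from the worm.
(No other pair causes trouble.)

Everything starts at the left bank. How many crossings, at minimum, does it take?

11

Counting alone: the boatman can take at most 1 across per trip to the right bank, so moving all 5 needs at least 5 loaded trips out, with a return between consecutive ones — at least 9 crossings.
The safety rule pushes this higher. Following every safe sequence of crossings, the most of the 5 that can be at the right bank as the canoe arrives there on crossing 9 is 4 — never all 5.
So no plan with fewer than 11 crossings exists, and this one achieves 11:
1. Boatman goes to the right bank with the frog.  [the left bank: the beetle, the lizard, the spider, the worm | the right bank: the frog]
2. Boatman goes back to the left bank alone.  [the left bank: the beetle, the lizard, the spider, the worm | the right bank: the frog]
3. Boatman goes to the right bank with the spider.  [the left bank: the beetle, the lizard, the worm | the right bank: the frog, the spider]
4. Boatman goes back to the left bank alone.  [the left bank: the beetle, the lizard, the worm | the right bank: the frog, the spider]
5. Boatman goes to the right bank with the beetle.  [the left bank: the lizard, the worm | the right bank: the beetle, the frog, the spider]
6. Boatman goes back to the left bank alone.  [the left bank: the lizard, the worm | the right bank: the beetle, the frog, the spider]
7. Boatman goes to the right bank with the worm.  [the left bank: the lizard | the right bank: the beetle, the frog, the spider, the worm]
8. Boatman goes back to the left bank with the frog.  [the left bank: the frog, the lizard | the right bank: the beetle, the spider, the worm]
9. Boatman goes to the right bank with the lizard.  [the left bank: the frog | the right bank: the beetle, the lizard, the spider, the worm]
10. Boatman goes back to the left bank alone.  [the left bank: the frog | the right bank: the beetle, the lizard, the spider, the worm]
11. Boatman goes to the right bank with the frog.  [the left bank: — | the right bank: the beetle, the frog, the lizard, the spider, the worm]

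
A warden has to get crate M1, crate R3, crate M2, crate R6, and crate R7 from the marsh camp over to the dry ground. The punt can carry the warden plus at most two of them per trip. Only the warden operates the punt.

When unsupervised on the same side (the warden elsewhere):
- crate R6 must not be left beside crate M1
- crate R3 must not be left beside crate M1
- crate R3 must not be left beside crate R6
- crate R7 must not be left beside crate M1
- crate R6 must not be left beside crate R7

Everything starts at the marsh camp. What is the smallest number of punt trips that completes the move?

Counting alone: the warden can take at most 2 across per trip to the dry ground, so moving all 5 needs at least 3 loaded trips out, with a return between consecutive ones — at least 5 crossings.
The safety rule pushes this higher. Following every safe sequence of crossings, the most of the 5 that can be at the dry ground as the punt arrives there on crossing 5 is 4 — never all 5.
So no plan with fewer than 7 crossings exists, and this one achieves 7:
1. Warden goes to the dry ground with crate M1 and crate R6.  [the marsh camp: crate M2, crate R3, crate R7 | the dry ground: crate M1, crate R6]
2. Warden goes back to the marsh camp with crate M1.  [the marsh camp: crate M1, crate M2, crate R3, crate R7 | the dry ground: crate R6]
3. Warden goes to the dry ground with crate M1 and crate M2.  [the marsh camp: crate R3, crate R7 | the dry ground: crate M1, crate M2, crate R6]
4. Warden goes back to the marsh camp with crate M1.  [the marsh camp: crate M1, crate R3, crate R7 | the dry ground: crate M2, crate R6]
5. Warden goes to the dry ground with crate R3 and crate R7.  [the marsh camp: crate M1 | the dry ground: crate M2, crate R3, crate R6, crate R7]
6. Warden goes back to the marsh camp with crate R6.  [the marsh camp: crate M1, crate R6 | the dry ground: crate M2, crate R3, crate R7]
7. Warden goes to the dry ground with crate M1 and crate R6.  [the marsh camp: — | the dry ground: crate M1, crate M2, crate R3, crate R6, crate R7]

7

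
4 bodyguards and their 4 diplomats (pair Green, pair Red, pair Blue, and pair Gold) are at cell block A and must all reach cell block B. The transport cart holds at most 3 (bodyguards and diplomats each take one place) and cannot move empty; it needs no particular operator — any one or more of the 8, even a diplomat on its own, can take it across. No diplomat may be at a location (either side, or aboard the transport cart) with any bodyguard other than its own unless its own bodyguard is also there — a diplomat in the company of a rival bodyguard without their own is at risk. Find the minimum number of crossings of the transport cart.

9

Counting alone: each trip to cell block B takes at most 3 across and each return brings at least 1 back, so after t trips out (and t−1 returns) at most 3t − (t−1) of the 8 are across; that first reaches 8 at t = 4, so at least 7 crossings are needed.
The safety rule pushes this higher. Following every safe sequence of crossings, the most of the 8 that can be at cell block B as the transport cart arrives there on crossing 7 is 7 — never all 8.
So no plan with fewer than 9 crossings exists, and this one achieves 9:
1. bodyguard Green and diplomat Green cross → cell block B.
2. bodyguard Green crosses ← cell block A.
3. bodyguard Green, bodyguard Red, and diplomat Red cross → cell block B.
4. bodyguard Green and diplomat Green cross ← cell block A.
5. bodyguard Blue, bodyguard Gold, and bodyguard Green cross → cell block B.
6. diplomat Red crosses ← cell block A.
7. diplomat Green and diplomat Red cross → cell block B.
8. diplomat Green crosses ← cell block A.
9. diplomat Blue, diplomat Gold, and diplomat Green cross → cell block B.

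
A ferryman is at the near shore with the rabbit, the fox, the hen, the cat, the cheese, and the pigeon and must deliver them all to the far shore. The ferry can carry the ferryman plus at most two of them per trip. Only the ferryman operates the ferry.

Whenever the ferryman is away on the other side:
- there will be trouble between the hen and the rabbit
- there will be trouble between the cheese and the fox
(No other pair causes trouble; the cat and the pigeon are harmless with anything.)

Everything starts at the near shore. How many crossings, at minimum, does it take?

5

Counting alone: the ferryman can take at most 2 across per trip to the far shore, so moving all 6 needs at least 3 loaded trips out, with a return between consecutive ones — at least 5 crossings.
The plan below uses exactly 5 crossings, so it is optimal:
1. Ferryman goes to the far shore with the fox and the rabbit.
2. Ferryman goes back to the near shore alone.
3. Ferryman goes to the far shore with the cat and the pigeon.
4. Ferryman goes back to the near shore alone.
5. Ferryman goes to the far shore with the cheese and the hen.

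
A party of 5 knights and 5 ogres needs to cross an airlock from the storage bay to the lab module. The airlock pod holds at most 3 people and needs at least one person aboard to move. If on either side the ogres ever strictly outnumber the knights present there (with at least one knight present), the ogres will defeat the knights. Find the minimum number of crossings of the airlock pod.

11

Counting alone: each trip to the lab module takes at most 3 across and each return brings at least 1 back, so after t trips out (and t−1 returns) at most 3t − (t−1) of the 10 are across; that first reaches 10 at t = 5, so at least 9 crossings are needed.
The safety rule pushes this higher. Following every safe sequence of crossings, the most of the 10 that can be at the lab module as the airlock pod arrives there on crossing 9 is 9 — never all 10.
So no plan with fewer than 11 crossings exists, and this one achieves 11:
1. 2 ogres → the lab module.  (the storage bay: 5K 3O; the lab module: 0K 2O)
2. 1 ogre ← the storage bay.  (the storage bay: 5K 4O; the lab module: 0K 1O)
3. 3 ogres → the lab module.  (the storage bay: 5K 1O; the lab module: 0K 4O)
4. 1 ogre ← the storage bay.  (the storage bay: 5K 2O; the lab module: 0K 3O)
5. 3 knights → the lab module.  (the storage bay: 2K 2O; the lab module: 3K 3O)
6. 1 knight and 1 ogre ← the storage bay.  (the storage bay: 3K 3O; the lab module: 2K 2O)
7. 3 knights → the lab module.  (the storage bay: 0K 3O; the lab module: 5K 2O)
8. 1 ogre ← the storage bay.  (the storage bay: 0K 4O; the lab module: 5K 1O)
9. 2 ogres → the lab module.  (the storage bay: 0K 2O; the lab module: 5K 3O)
10. 1 ogre ← the storage bay.  (the storage bay: 0K 3O; the lab module: 5K 2O)
11. 3 ogres → the lab module.  (the storage bay: 0K 0O; the lab module: 5K 5O)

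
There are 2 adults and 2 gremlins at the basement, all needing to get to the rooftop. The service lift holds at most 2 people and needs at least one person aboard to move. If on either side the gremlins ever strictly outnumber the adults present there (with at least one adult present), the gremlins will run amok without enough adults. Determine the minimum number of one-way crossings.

Counting alone: each trip to the rooftop takes at most 2 across and each return brings at least 1 back, so after t trips out (and t−1 returns) at most 2t − (t−1) of the 4 are across; that first reaches 4 at t = 3, so at least 5 crossings are needed.
The plan below uses exactly 5 crossings, so it is optimal:
1. 2 gremlins → the rooftop.  (the basement: 2A 0G; the rooftop: 0A 2G)
2. 1 gremlin ← the basement.  (the basement: 2A 1G; the rooftop: 0A 1G)
3. 2 adults → the rooftop.  (the basement: 0A 1G; the rooftop: 2A 1G)
4. 1 gremlin ← the basement.  (the basement: 0A 2G; the rooftop: 2A 0G)
5. 2 gremlins → the rooftop.  (the basement: 0A 0G; the rooftop: 2A 2G)

5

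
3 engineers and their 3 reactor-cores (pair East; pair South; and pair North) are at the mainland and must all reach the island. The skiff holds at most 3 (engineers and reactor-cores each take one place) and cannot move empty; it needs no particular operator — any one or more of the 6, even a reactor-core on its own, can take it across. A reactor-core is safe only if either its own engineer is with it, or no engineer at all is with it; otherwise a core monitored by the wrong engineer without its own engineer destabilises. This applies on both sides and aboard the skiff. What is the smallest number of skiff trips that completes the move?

Counting alone: each trip to the island takes at most 3 across and each return brings at least 1 back, so after t trips out (and t−1 returns) at most 3t − (t−1) of the 6 are across; that first reaches 6 at t = 3, so at least 5 crossings are needed.
The plan below uses exactly 5 crossings, so it is optimal:
1. engineer East and reactor-core East cross → the island.
2. engineer East crosses ← the mainland.
3. engineer East, engineer North, and engineer South cross → the island.
4. reactor-core East crosses ← the mainland.
5. reactor-core East, reactor-core North, and reactor-core South cross → the island.

5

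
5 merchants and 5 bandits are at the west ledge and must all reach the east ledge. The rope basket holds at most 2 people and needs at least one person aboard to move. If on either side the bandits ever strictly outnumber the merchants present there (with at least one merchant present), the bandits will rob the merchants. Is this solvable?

Following every safe sequence of crossings from the start, the most of the 10 that can be at the east ledge as the rope basket arrives there on crossings 1, 3, 5, 7 is 2, 3, 4, 5 respectively; the best ever achieved is 5 of 10.
From crossing 9 on, no configuration arises that was not already reachable earlier: only 13 distinct safe configurations (who is on which side, and where the rope basket is) can ever be reached, none of them has everyone across, and every continuation just revisits them. They are: 0 merchants + 0 bandits across (rope basket back at the start); 0 merchants + 1 bandit across (rope basket there); 0 merchants + 1 bandit across (rope basket back at the start); 0 merchants + 2 bandits across (rope basket there); 0 merchants + 2 bandits across (rope basket back at the start); 0 merchants + 3 bandits across (rope basket there); 0 merchants + 3 bandits across (rope basket back at the start); 0 merchants + 4 bandits across (rope basket there); 0 merchants + 4 bandits across (rope basket back at the start); 0 merchants + 5 bandits across (rope basket there); 1 merchant + 1 bandit across (rope basket there); 1 merchant + 1 bandit across (rope basket back at the start); 2 merchants + 2 bandits across (rope basket there). So no valid plan exists.

No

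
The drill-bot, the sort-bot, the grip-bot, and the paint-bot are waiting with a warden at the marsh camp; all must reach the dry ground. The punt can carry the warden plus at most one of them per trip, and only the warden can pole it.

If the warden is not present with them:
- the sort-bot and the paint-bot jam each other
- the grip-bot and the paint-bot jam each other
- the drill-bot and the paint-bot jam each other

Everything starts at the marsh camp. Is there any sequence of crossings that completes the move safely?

No

Following every safe sequence of crossings from the start, the most of the 4 that can be at the dry ground as the punt arrives there on crossings 1, 3 is 1, 2 respectively; the best ever achieved is 2 of 4.
From crossing 5 on, no configuration arises that was not already reachable earlier: only 9 distinct safe configurations (who is on which side, and where the punt is) can ever be reached, none of them has everyone across, and every continuation just revisits them. So no valid plan exists.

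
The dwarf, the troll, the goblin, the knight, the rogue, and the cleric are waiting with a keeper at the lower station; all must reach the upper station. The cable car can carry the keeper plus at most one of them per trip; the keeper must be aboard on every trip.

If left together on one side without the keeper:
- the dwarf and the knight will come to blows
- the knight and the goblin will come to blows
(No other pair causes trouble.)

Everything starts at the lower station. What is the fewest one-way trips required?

13

Counting alone: the keeper can take at most 1 across per trip to the upper station, so moving all 6 needs at least 6 loaded trips out, with a return between consecutive ones — at least 11 crossings.
The safety rule pushes this higher. Following every safe sequence of crossings, the most of the 6 that can be at the upper station as the cable car arrives there on crossing 11 is 5 — never all 6.
So no plan with fewer than 13 crossings exists, and this one achieves 13:
1. Keeper goes to the upper station with the knight.  [the lower station: the cleric, the dwarf, the goblin, the rogue, the troll | the upper station: the knight]
2. Keeper goes back to the lower station alone.  [the lower station: the cleric, the dwarf, the goblin, the rogue, the troll | the upper station: the knight]
3. Keeper goes to the upper station with the dwarf.  [the lower station: the cleric, the goblin, the rogue, the troll | the upper station: the dwarf, the knight]
4. Keeper goes back to the lower station with the knight.  [the lower station: the cleric, the goblin, the knight, the rogue, the troll | the upper station: the dwarf]
5. Keeper goes to the upper station with the goblin.  [the lower station: the cleric, the knight, the rogue, the troll | the upper station: the dwarf, the goblin]
6. Keeper goes back to the lower station alone.  [the lower station: the cleric, the knight, the rogue, the troll | the upper station: the dwarf, the goblin]
7. Keeper goes to the upper station with the troll.  [the lower station: the cleric, the knight, the rogue | the upper station: the dwarf, the goblin, the troll]
8. Keeper goes back to the lower station alone.  [the lower station: the cleric, the knight, the rogue | the upper station: the dwarf, the goblin, the troll]
9. Keeper goes to the upper station with the rogue.  [the lower station: the cleric, the knight | the upper station: the dwarf, the goblin, the rogue, the troll]
10. Keeper goes back to the lower station alone.  [the lower station: the cleric, the knight | the upper station: the dwarf, the goblin, the rogue, the troll]
11. Keeper goes to the upper station with the cleric.  [the lower station: the knight | the upper station: the cleric, the dwarf, the goblin, the rogue, the troll]
12. Keeper goes back to the lower station alone.  [the lower station: the knight | the upper station: the cleric, the dwarf, the goblin, the rogue, the troll]
13. Keeper goes to the upper station with the knight.  [the lower station: — | the upper station: the cleric, the dwarf, the goblin, the knight, the rogue, the troll]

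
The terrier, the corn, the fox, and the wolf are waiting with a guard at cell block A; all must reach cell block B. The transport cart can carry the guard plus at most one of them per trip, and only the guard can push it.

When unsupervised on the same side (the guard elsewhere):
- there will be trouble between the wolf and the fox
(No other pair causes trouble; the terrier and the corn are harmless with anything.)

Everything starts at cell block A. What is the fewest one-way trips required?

Counting alone: the guard can take at most 1 across per trip to cell block B, so moving all 4 needs at least 4 loaded trips out, with a return between consecutive ones — at least 7 crossings.
The plan below uses exactly 7 crossings, so it is optimal:
1. Guard goes to cell block B with the fox.
2. Guard goes back to cell block A alone.
3. Guard goes to cell block B with the terrier.
4. Guard goes back to cell block A alone.
5. Guard goes to cell block B with the corn.
6. Guard goes back to cell block A alone.
7. Guard goes to cell block B with the wolf.

7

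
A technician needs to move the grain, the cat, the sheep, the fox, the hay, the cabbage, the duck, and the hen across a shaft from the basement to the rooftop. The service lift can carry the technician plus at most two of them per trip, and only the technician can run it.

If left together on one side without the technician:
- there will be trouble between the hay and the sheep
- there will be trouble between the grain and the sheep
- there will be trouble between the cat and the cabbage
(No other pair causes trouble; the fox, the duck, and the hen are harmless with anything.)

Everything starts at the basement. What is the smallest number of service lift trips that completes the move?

9

Counting alone: the technician can take at most 2 across per trip to the rooftop, so moving all 8 needs at least 4 loaded trips out, with a return between consecutive ones — at least 7 crossings.
The safety rule pushes this higher. Following every safe sequence of crossings, the most of the 8 that can be at the rooftop as the service lift arrives there on crossing 7 is 7 — never all 8.
So no plan with fewer than 9 crossings exists, and this one achieves 9:
1. Technician goes to the rooftop with the cat and the sheep.
2. Technician goes back to the basement alone.
3. Technician goes to the rooftop with the grain.
4. Technician goes back to the basement with the sheep.
5. Technician goes to the rooftop with the fox and the hay.
6. Technician goes back to the basement alone.
7. Technician goes to the rooftop with the duck and the hen.
8. Technician goes back to the basement alone.
9. Technician goes to the rooftop with the cabbage and the sheep.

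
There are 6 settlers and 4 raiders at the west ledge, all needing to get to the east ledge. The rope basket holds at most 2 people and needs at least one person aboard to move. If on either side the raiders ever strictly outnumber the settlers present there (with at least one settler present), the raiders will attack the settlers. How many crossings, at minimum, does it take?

Counting alone: each trip to the east ledge takes at most 2 across and each return brings at least 1 back, so after t trips out (and t−1 returns) at most 2t − (t−1) of the 10 are across; that first reaches 10 at t = 9, so at least 17 crossings are needed.
The plan below uses exactly 17 crossings, so it is optimal:
1. 2 raiders → the east ledge.  (the west ledge: 6S 2R; the east ledge: 0S 2R)
2. 1 raider ← the west ledge.  (the west ledge: 6S 3R; the east ledge: 0S 1R)
3. 2 raiders → the east ledge.  (the west ledge: 6S 1R; the east ledge: 0S 3R)
4. 1 raider ← the west ledge.  (the west ledge: 6S 2R; the east ledge: 0S 2R)
5. 2 settlers → the east ledge.  (the west ledge: 4S 2R; the east ledge: 2S 2R)
6. 1 raider ← the west ledge.  (the west ledge: 4S 3R; the east ledge: 2S 1R)
7. 1 settler and 1 raider → the east ledge.  (the west ledge: 3S 2R; the east ledge: 3S 2R)
8. 1 raider ← the west ledge.  (the west ledge: 3S 3R; the east ledge: 3S 1R)
9. 2 raiders → the east ledge.  (the west ledge: 3S 1R; the east ledge: 3S 3R)
10. 1 raider ← the west ledge.  (the west ledge: 3S 2R; the east ledge: 3S 2R)
11. 1 settler and 1 raider → the east ledge.  (the west ledge: 2S 1R; the east ledge: 4S 3R)
12. 1 raider ← the west ledge.  (the west ledge: 2S 2R; the east ledge: 4S 2R)
13. 2 raiders → the east ledge.  (the west ledge: 2S 0R; the east ledge: 4S 4R)
14. 1 raider ← the west ledge.  (the west ledge: 2S 1R; the east ledge: 4S 3R)
15. 1 settler and 1 raider → the east ledge.  (the west ledge: 1S 0R; the east ledge: 5S 4R)
16. 1 raider ← the west ledge.  (the west ledge: 1S 1R; the east ledge: 5S 3R)
17. 1 settler and 1 raider → the east ledge.  (the west ledge: 0S 0R; the east ledge: 6S 4R)

17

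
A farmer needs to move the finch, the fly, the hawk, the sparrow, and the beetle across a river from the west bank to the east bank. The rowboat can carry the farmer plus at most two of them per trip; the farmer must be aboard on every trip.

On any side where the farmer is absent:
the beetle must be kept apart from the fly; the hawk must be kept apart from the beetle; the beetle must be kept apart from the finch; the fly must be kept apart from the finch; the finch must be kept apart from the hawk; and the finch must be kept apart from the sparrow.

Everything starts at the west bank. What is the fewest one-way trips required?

Counting alone: the farmer can take at most 2 across per trip to the east bank, so moving all 5 needs at least 3 loaded trips out, with a return between consecutive ones — at least 5 crossings.
The safety rule pushes this higher. Following every safe sequence of crossings, the most of the 5 that can be at the east bank as the rowboat arrives there on crossing 5 is 4 — never all 5.
So no plan with fewer than 7 crossings exists, and this one achieves 7:
1. Farmer goes to the east bank with the beetle and the finch.  [the west bank: the fly, the hawk, the sparrow | the east bank: the beetle, the finch]
2. Farmer goes back to the west bank with the finch.  [the west bank: the finch, the fly, the hawk, the sparrow | the east bank: the beetle]
3. Farmer goes to the east bank with the finch and the sparrow.  [the west bank: the fly, the hawk | the east bank: the beetle, the finch, the sparrow]
4. Farmer goes back to the west bank with the finch.  [the west bank: the finch, the fly, the hawk | the east bank: the beetle, the sparrow]
5. Farmer goes to the east bank with the fly and the hawk.  [the west bank: the finch | the east bank: the beetle, the fly, the hawk, the sparrow]
6. Farmer goes back to the west bank with the beetle.  [the west bank: the beetle, the finch | the east bank: the fly, the hawk, the sparrow]
7. Farmer goes to the east bank with the beetle and the finch.  [the west bank: — | the east bank: the beetle, the finch, the fly, the hawk, the sparrow]

7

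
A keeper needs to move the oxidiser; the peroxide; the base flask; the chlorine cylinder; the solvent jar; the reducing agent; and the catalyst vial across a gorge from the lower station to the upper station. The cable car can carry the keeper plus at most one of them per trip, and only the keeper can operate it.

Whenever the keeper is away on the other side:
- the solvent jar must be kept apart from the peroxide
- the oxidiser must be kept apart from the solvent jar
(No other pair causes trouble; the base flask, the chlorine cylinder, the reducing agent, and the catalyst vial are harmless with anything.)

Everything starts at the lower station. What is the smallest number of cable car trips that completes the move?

Counting alone: the keeper can take at most 1 across per trip to the upper station, so moving all 7 needs at least 7 loaded trips out, with a return between consecutive ones — at least 13 crossings.
The safety rule pushes this higher. Following every safe sequence of crossings, the most of the 7 that can be at the upper station as the cable car arrives there on crossing 13 is 6 — never all 7.
So no plan with fewer than 15 crossings exists, and this one achieves 15:
1. Keeper goes to the upper station with the solvent jar.  [the lower station: the base flask, the catalyst vial, the chlorine cylinder, the oxidiser, the peroxide, the reducing agent | the upper station: the solvent jar]
2. Keeper goes back to the lower station alone.  [the lower station: the base flask, the catalyst vial, the chlorine cylinder, the oxidiser, the peroxide, the reducing agent | the upper station: the solvent jar]
3. Keeper goes to the upper station with the oxidiser.  [the lower station: the base flask, the catalyst vial, the chlorine cylinder, the peroxide, the reducing agent | the upper station: the oxidiser, the solvent jar]
4. Keeper goes back to the lower station with the solvent jar.  [the lower station: the base flask, the catalyst vial, the chlorine cylinder, the peroxide, the reducing agent, the solvent jar | the upper station: the oxidiser]
5. Keeper goes to the upper station with the peroxide.  [the lower station: the base flask, the catalyst vial, the chlorine cylinder, the reducing agent, the solvent jar | the upper station: the oxidiser, the peroxide]
6. Keeper goes back to the lower station alone.  [the lower station: the base flask, the catalyst vial, the chlorine cylinder, the reducing agent, the solvent jar | the upper station: the oxidiser, the peroxide]
7. Keeper goes to the upper station with the base flask.  [the lower station: the catalyst vial, the chlorine cylinder, the reducing agent, the solvent jar | the upper station: the base flask, the oxidiser, the peroxide]
8. Keeper goes back to the lower station alone.  [the lower station: the catalyst vial, the chlorine cylinder, the reducing agent, the solvent jar | the upper station: the base flask, the oxidiser, the peroxide]
9. Keeper goes to the upper station with the chlorine cylinder.  [the lower station: the catalyst vial, the reducing agent, the solvent jar | the upper station: the base flask, the chlorine cylinder, the oxidiser, the peroxide]
10. Keeper goes back to the lower station alone.  [the lower station: the catalyst vial, the reducing agent, the solvent jar | the upper station: the base flask, the chlorine cylinder, the oxidiser, the peroxide]
11. Keeper goes to the upper station with the reducing agent.  [the lower station: the catalyst vial, the solvent jar | the upper station: the base flask, the chlorine cylinder, the oxidiser, the peroxide, the reducing agent]
12. Keeper goes back to the lower station alone.  [the lower station: the catalyst vial, the solvent jar | the upper station: the base flask, the chlorine cylinder, the oxidiser, the peroxide, the reducing agent]
13. Keeper goes to the upper station with the catalyst vial.  [the lower station: the solvent jar | the upper station: the base flask, the catalyst vial, the chlorine cylinder, the oxidiser, the peroxide, the reducing agent]
14. Keeper goes back to the lower station alone.  [the lower station: the solvent jar | the upper station: the base flask, the catalyst vial, the chlorine cylinder, the oxidiser, the peroxide, the reducing agent]
15. Keeper goes to the upper station with the solvent jar.  [the lower station: — | the upper station: the base flask, the catalyst vial, the chlorine cylinder, the oxidiser, the peroxide, the reducing agent, the solvent jar]

15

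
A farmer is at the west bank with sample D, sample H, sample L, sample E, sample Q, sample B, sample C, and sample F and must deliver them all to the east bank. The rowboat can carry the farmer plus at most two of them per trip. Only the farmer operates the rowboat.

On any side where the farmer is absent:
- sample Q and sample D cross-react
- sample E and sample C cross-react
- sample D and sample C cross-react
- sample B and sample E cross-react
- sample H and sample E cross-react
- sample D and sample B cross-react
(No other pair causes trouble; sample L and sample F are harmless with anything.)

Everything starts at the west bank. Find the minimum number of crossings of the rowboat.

9

Counting alone: the farmer can take at most 2 across per trip to the east bank, so moving all 8 needs at least 4 loaded trips out, with a return between consecutive ones — at least 7 crossings.
The safety rule pushes this higher. Following every safe sequence of crossings, the most of the 8 that can be at the east bank as the rowboat arrives there on crossing 7 is 6 — never all 8.
So no plan with fewer than 9 crossings exists, and this one achieves 9:
1. Farmer goes to the east bank with sample D and sample E.  [the west bank: sample B, sample C, sample F, sample H, sample L, sample Q | the east bank: sample D, sample E]
2. Farmer goes back to the west bank alone.  [the west bank: sample B, sample C, sample F, sample H, sample L, sample Q | the east bank: sample D, sample E]
3. Farmer goes to the east bank with sample H and sample L.  [the west bank: sample B, sample C, sample F, sample Q | the east bank: sample D, sample E, sample H, sample L]
4. Farmer goes back to the west bank with sample E.  [the west bank: sample B, sample C, sample E, sample F, sample Q | the east bank: sample D, sample H, sample L]
5. Farmer goes to the east bank with sample B and sample C.  [the west bank: sample E, sample F, sample Q | the east bank: sample B, sample C, sample D, sample H, sample L]
6. Farmer goes back to the west bank with sample D.  [the west bank: sample D, sample E, sample F, sample Q | the east bank: sample B, sample C, sample H, sample L]
7. Farmer goes to the east bank with sample F and sample Q.  [the west bank: sample D, sample E | the east bank: sample B, sample C, sample F, sample H, sample L, sample Q]
8. Farmer goes back to the west bank alone.  [the west bank: sample D, sample E | the east bank: sample B, sample C, sample F, sample H, sample L, sample Q]
9. Farmer goes to the east bank with sample D and sample E.  [the west bank: — | the east bank: sample B, sample C, sample D, sample E, sample F, sample H, sample L, sample Q]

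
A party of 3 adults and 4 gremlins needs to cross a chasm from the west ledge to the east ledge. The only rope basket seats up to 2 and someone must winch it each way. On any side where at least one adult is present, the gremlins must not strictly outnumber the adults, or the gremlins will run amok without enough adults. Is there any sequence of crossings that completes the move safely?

No

The gremlins already outnumber the adults at the west ledge before anyone moves, so the starting position itself is disallowed.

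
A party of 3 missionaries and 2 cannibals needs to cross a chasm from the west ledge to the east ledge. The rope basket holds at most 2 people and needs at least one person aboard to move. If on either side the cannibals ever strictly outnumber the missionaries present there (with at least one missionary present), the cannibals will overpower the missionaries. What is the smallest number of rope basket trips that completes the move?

7

Counting alone: each trip to the east ledge takes at most 2 across and each return brings at least 1 back, so after t trips out (and t−1 returns) at most 2t − (t−1) of the 5 are across; that first reaches 5 at t = 4, so at least 7 crossings are needed.
The plan below uses exactly 7 crossings, so it is optimal:
1. 2 cannibals → the east ledge.  (the west ledge: 3M 0C; the east ledge: 0M 2C)
2. 1 cannibal ← the west ledge.  (the west ledge: 3M 1C; the east ledge: 0M 1C)
3. 2 missionaries → the east ledge.  (the west ledge: 1M 1C; the east ledge: 2M 1C)
4. 1 missionary ← the west ledge.  (the west ledge: 2M 1C; the east ledge: 1M 1C)
5. 1 missionary and 1 cannibal → the east ledge.  (the west ledge: 1M 0C; the east ledge: 2M 2C)
6. 1 cannibal ← the west ledge.  (the west ledge: 1M 1C; the east ledge: 2M 1C)
7. 1 missionary and 1 cannibal → the east ledge.  (the west ledge: 0M 0C; the east ledge: 3M 2C)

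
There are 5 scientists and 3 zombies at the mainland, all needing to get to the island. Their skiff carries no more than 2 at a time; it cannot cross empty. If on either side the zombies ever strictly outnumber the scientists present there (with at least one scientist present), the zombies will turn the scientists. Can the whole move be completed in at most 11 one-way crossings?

Counting alone: each trip to the island takes at most 2 across and each return brings at least 1 back, so after t trips out (and t−1 returns) at most 2t − (t−1) of the 8 are across; that first reaches 8 at t = 7, so at least 13 crossings are needed.
Since 11 < 13, 11 crossings cannot be enough. (The shortest complete plan in fact takes 13:)
1. 2 zombies → the island.  (the mainland: 5S 1Z; the island: 0S 2Z)
2. 1 zombie ← the mainland.  (the mainland: 5S 2Z; the island: 0S 1Z)
3. 2 zombies → the island.  (the mainland: 5S 0Z; the island: 0S 3Z)
4. 1 zombie ← the mainland.  (the mainland: 5S 1Z; the island: 0S 2Z)
5. 2 scientists → the island.  (the mainland: 3S 1Z; the island: 2S 2Z)
6. 1 zombie ← the mainland.  (the mainland: 3S 2Z; the island: 2S 1Z)
7. 1 scientist and 1 zombie → the island.  (the mainland: 2S 1Z; the island: 3S 2Z)
8. 1 zombie ← the mainland.  (the mainland: 2S 2Z; the island: 3S 1Z)
9. 2 zombies → the island.  (the mainland: 2S 0Z; the island: 3S 3Z)
10. 1 zombie ← the mainland.  (the mainland: 2S 1Z; the island: 3S 2Z)
11. 1 scientist and 1 zombie → the island.  (the mainland: 1S 0Z; the island: 4S 3Z)
12. 1 zombie ← the mainland.  (the mainland: 1S 1Z; the island: 4S 2Z)
13. 1 scientist and 1 zombie → the island.  (the mainland: 0S 0Z; the island: 5S 3Z)

No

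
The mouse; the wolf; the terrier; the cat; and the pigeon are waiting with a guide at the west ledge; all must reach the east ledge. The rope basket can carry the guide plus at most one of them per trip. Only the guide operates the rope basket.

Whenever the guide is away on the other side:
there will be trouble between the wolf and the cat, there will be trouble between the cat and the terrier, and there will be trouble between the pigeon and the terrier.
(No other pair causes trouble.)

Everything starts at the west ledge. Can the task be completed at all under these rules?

No

Whatever the first load, the items left behind include a forbidden pair without the guide. No opening move is safe, so no plan exists.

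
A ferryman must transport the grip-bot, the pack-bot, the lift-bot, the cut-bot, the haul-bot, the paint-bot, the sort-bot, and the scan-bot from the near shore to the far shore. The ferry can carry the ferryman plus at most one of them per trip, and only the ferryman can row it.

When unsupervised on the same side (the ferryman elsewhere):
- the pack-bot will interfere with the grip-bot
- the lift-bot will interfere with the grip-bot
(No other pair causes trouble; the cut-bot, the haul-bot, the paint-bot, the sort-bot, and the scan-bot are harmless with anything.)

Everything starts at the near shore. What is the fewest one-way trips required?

Counting alone: the ferryman can take at most 1 across per trip to the far shore, so moving all 8 needs at least 8 loaded trips out, with a return between consecutive ones — at least 15 crossings.
The safety rule pushes this higher. Following every safe sequence of crossings, the most of the 8 that can be at the far shore as the ferry arrives there on crossing 15 is 7 — never all 8.
So no plan with fewer than 17 crossings exists, and this one achieves 17:
1. Ferryman goes to the far shore with the grip-bot.  [the near shore: the cut-bot, the haul-bot, the lift-bot, the pack-bot, the paint-bot, the scan-bot, the sort-bot | the far shore: the grip-bot]
2. Ferryman goes back to the near shore alone.  [the near shore: the cut-bot, the haul-bot, the lift-bot, the pack-bot, the paint-bot, the scan-bot, the sort-bot | the far shore: the grip-bot]
3. Ferryman goes to the far shore with the pack-bot.  [the near shore: the cut-bot, the haul-bot, the lift-bot, the paint-bot, the scan-bot, the sort-bot | the far shore: the grip-bot, the pack-bot]
4. Ferryman goes back to the near shore with the grip-bot.  [the near shore: the cut-bot, the grip-bot, the haul-bot, the lift-bot, the paint-bot, the scan-bot, the sort-bot | the far shore: the pack-bot]
5. Ferryman goes to the far shore with the lift-bot.  [the near shore: the cut-bot, the grip-bot, the haul-bot, the paint-bot, the scan-bot, the sort-bot | the far shore: the lift-bot, the pack-bot]
6. Ferryman goes back to the near shore alone.  [the near shore: the cut-bot, the grip-bot, the haul-bot, the paint-bot, the scan-bot, the sort-bot | the far shore: the lift-bot, the pack-bot]
7. Ferryman goes to the far shore with the cut-bot.  [the near shore: the grip-bot, the haul-bot, the paint-bot, the scan-bot, the sort-bot | the far shore: the cut-bot, the lift-bot, the pack-bot]
8. Ferryman goes back to the near shore alone.  [the near shore: the grip-bot, the haul-bot, the paint-bot, the scan-bot, the sort-bot | the far shore: the cut-bot, the lift-bot, the pack-bot]
9. Ferryman goes to the far shore with the haul-bot.  [the near shore: the grip-bot, the paint-bot, the scan-bot, the sort-bot | the far shore: the cut-bot, the haul-bot, the lift-bot, the pack-bot]
10. Ferryman goes back to the near shore alone.  [the near shore: the grip-bot, the paint-bot, the scan-bot, the sort-bot | the far shore: the cut-bot, the haul-bot, the lift-bot, the pack-bot]
11. Ferryman goes to the far shore with the paint-bot.  [the near shore: the grip-bot, the scan-bot, the sort-bot | the far shore: the cut-bot, the haul-bot, the lift-bot, the pack-bot, the paint-bot]
12. Ferryman goes back to the near shore alone.  [the near shore: the grip-bot, the scan-bot, the sort-bot | the far shore: the cut-bot, the haul-bot, the lift-bot, the pack-bot, the paint-bot]
13. Ferryman goes to the far shore with the sort-bot.  [the near shore: the grip-bot, the scan-bot | the far shore: the cut-bot, the haul-bot, the lift-bot, the pack-bot, the paint-bot, the sort-bot]
14. Ferryman goes back to the near shore alone.  [the near shore: the grip-bot, the scan-bot | the far shore: the cut-bot, the haul-bot, the lift-bot, the pack-bot, the paint-bot, the sort-bot]
15. Ferryman goes to the far shore with the scan-bot.  [the near shore: the grip-bot | the far shore: the cut-bot, the haul-bot, the lift-bot, the pack-bot, the paint-bot, the scan-bot, the sort-bot]
16. Ferryman goes back to the near shore alone.  [the near shore: the grip-bot | the far shore: the cut-bot, the haul-bot, the lift-bot, the pack-bot, the paint-bot, the scan-bot, the sort-bot]
17. Ferryman goes to the far shore with the grip-bot.  [the near shore: — | the far shore: the cut-bot, the grip-bot, the haul-bot, the lift-bot, the pack-bot, the paint-bot, the scan-bot, the sort-bot]

17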